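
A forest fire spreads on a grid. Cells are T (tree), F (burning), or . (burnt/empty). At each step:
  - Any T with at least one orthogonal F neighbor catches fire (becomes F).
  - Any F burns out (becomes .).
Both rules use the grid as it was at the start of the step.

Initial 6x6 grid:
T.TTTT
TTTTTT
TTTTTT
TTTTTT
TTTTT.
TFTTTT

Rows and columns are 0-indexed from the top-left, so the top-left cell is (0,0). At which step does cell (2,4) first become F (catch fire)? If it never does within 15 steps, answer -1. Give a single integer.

Step 1: cell (2,4)='T' (+3 fires, +1 burnt)
Step 2: cell (2,4)='T' (+4 fires, +3 burnt)
Step 3: cell (2,4)='T' (+5 fires, +4 burnt)
Step 4: cell (2,4)='T' (+6 fires, +5 burnt)
Step 5: cell (2,4)='T' (+4 fires, +6 burnt)
Step 6: cell (2,4)='F' (+5 fires, +4 burnt)
  -> target ignites at step 6
Step 7: cell (2,4)='.' (+3 fires, +5 burnt)
Step 8: cell (2,4)='.' (+2 fires, +3 burnt)
Step 9: cell (2,4)='.' (+1 fires, +2 burnt)
Step 10: cell (2,4)='.' (+0 fires, +1 burnt)
  fire out at step 10

6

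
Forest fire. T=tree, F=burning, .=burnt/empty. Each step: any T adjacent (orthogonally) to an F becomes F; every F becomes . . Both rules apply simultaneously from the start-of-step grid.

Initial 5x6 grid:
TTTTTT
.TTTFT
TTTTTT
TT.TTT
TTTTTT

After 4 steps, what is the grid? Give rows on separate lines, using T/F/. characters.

Step 1: 4 trees catch fire, 1 burn out
  TTTTFT
  .TTF.F
  TTTTFT
  TT.TTT
  TTTTTT
Step 2: 6 trees catch fire, 4 burn out
  TTTF.F
  .TF...
  TTTF.F
  TT.TFT
  TTTTTT
Step 3: 6 trees catch fire, 6 burn out
  TTF...
  .F....
  TTF...
  TT.F.F
  TTTTFT
Step 4: 4 trees catch fire, 6 burn out
  TF....
  ......
  TF....
  TT....
  TTTF.F

TF....
......
TF....
TT....
TTTF.F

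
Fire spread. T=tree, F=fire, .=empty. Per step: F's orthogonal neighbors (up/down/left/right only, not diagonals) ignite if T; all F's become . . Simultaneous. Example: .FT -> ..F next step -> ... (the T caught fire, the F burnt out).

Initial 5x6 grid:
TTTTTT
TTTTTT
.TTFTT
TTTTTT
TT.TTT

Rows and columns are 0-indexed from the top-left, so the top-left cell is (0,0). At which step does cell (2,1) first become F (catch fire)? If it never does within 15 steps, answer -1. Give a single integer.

Step 1: cell (2,1)='T' (+4 fires, +1 burnt)
Step 2: cell (2,1)='F' (+8 fires, +4 burnt)
  -> target ignites at step 2
Step 3: cell (2,1)='.' (+7 fires, +8 burnt)
Step 4: cell (2,1)='.' (+6 fires, +7 burnt)
Step 5: cell (2,1)='.' (+2 fires, +6 burnt)
Step 6: cell (2,1)='.' (+0 fires, +2 burnt)
  fire out at step 6

2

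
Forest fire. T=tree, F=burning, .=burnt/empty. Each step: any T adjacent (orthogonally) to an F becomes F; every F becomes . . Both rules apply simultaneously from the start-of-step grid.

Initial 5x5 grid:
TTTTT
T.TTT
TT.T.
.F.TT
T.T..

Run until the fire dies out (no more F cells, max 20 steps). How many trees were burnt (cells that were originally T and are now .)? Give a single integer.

Step 1: +1 fires, +1 burnt (F count now 1)
Step 2: +1 fires, +1 burnt (F count now 1)
Step 3: +1 fires, +1 burnt (F count now 1)
Step 4: +1 fires, +1 burnt (F count now 1)
Step 5: +1 fires, +1 burnt (F count now 1)
Step 6: +1 fires, +1 burnt (F count now 1)
Step 7: +2 fires, +1 burnt (F count now 2)
Step 8: +2 fires, +2 burnt (F count now 2)
Step 9: +2 fires, +2 burnt (F count now 2)
Step 10: +1 fires, +2 burnt (F count now 1)
Step 11: +1 fires, +1 burnt (F count now 1)
Step 12: +0 fires, +1 burnt (F count now 0)
Fire out after step 12
Initially T: 16, now '.': 23
Total burnt (originally-T cells now '.'): 14

Answer: 14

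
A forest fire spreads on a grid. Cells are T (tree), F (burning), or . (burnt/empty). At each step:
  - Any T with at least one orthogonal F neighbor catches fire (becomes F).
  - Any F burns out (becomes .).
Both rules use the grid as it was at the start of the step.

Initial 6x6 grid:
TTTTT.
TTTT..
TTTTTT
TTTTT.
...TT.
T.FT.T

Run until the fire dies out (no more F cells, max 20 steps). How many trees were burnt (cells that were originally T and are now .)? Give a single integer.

Step 1: +1 fires, +1 burnt (F count now 1)
Step 2: +1 fires, +1 burnt (F count now 1)
Step 3: +2 fires, +1 burnt (F count now 2)
Step 4: +3 fires, +2 burnt (F count now 3)
Step 5: +4 fires, +3 burnt (F count now 4)
Step 6: +5 fires, +4 burnt (F count now 5)
Step 7: +4 fires, +5 burnt (F count now 4)
Step 8: +2 fires, +4 burnt (F count now 2)
Step 9: +1 fires, +2 burnt (F count now 1)
Step 10: +0 fires, +1 burnt (F count now 0)
Fire out after step 10
Initially T: 25, now '.': 34
Total burnt (originally-T cells now '.'): 23

Answer: 23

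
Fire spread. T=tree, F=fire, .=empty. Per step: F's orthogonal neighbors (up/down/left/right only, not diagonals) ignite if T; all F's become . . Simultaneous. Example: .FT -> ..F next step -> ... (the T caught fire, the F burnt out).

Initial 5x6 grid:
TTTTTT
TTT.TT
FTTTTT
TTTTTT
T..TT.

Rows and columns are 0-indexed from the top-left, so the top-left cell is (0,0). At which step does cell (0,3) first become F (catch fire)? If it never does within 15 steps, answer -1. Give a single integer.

Step 1: cell (0,3)='T' (+3 fires, +1 burnt)
Step 2: cell (0,3)='T' (+5 fires, +3 burnt)
Step 3: cell (0,3)='T' (+4 fires, +5 burnt)
Step 4: cell (0,3)='T' (+3 fires, +4 burnt)
Step 5: cell (0,3)='F' (+5 fires, +3 burnt)
  -> target ignites at step 5
Step 6: cell (0,3)='.' (+4 fires, +5 burnt)
Step 7: cell (0,3)='.' (+1 fires, +4 burnt)
Step 8: cell (0,3)='.' (+0 fires, +1 burnt)
  fire out at step 8

5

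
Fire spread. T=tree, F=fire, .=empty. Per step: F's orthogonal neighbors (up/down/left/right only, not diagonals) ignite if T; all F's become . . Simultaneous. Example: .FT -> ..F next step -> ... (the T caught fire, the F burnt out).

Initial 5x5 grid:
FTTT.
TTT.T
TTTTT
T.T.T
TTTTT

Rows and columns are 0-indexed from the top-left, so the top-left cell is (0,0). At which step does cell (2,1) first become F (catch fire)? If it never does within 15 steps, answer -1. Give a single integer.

Step 1: cell (2,1)='T' (+2 fires, +1 burnt)
Step 2: cell (2,1)='T' (+3 fires, +2 burnt)
Step 3: cell (2,1)='F' (+4 fires, +3 burnt)
  -> target ignites at step 3
Step 4: cell (2,1)='.' (+2 fires, +4 burnt)
Step 5: cell (2,1)='.' (+3 fires, +2 burnt)
Step 6: cell (2,1)='.' (+2 fires, +3 burnt)
Step 7: cell (2,1)='.' (+3 fires, +2 burnt)
Step 8: cell (2,1)='.' (+1 fires, +3 burnt)
Step 9: cell (2,1)='.' (+0 fires, +1 burnt)
  fire out at step 9

3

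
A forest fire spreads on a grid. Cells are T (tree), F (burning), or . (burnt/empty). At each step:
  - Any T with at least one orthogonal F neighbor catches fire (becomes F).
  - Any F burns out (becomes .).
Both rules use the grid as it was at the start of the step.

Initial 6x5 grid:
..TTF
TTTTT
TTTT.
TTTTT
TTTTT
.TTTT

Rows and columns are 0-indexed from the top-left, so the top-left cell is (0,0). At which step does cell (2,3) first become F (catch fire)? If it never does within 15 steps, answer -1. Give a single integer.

Step 1: cell (2,3)='T' (+2 fires, +1 burnt)
Step 2: cell (2,3)='T' (+2 fires, +2 burnt)
Step 3: cell (2,3)='F' (+2 fires, +2 burnt)
  -> target ignites at step 3
Step 4: cell (2,3)='.' (+3 fires, +2 burnt)
Step 5: cell (2,3)='.' (+5 fires, +3 burnt)
Step 6: cell (2,3)='.' (+5 fires, +5 burnt)
Step 7: cell (2,3)='.' (+4 fires, +5 burnt)
Step 8: cell (2,3)='.' (+2 fires, +4 burnt)
Step 9: cell (2,3)='.' (+0 fires, +2 burnt)
  fire out at step 9

3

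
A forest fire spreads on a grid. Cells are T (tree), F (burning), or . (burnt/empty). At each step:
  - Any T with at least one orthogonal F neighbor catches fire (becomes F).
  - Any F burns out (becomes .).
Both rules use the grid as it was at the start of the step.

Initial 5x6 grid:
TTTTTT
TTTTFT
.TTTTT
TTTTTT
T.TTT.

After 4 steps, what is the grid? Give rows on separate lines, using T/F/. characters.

Step 1: 4 trees catch fire, 1 burn out
  TTTTFT
  TTTF.F
  .TTTFT
  TTTTTT
  T.TTT.
Step 2: 6 trees catch fire, 4 burn out
  TTTF.F
  TTF...
  .TTF.F
  TTTTFT
  T.TTT.
Step 3: 6 trees catch fire, 6 burn out
  TTF...
  TF....
  .TF...
  TTTF.F
  T.TTF.
Step 4: 5 trees catch fire, 6 burn out
  TF....
  F.....
  .F....
  TTF...
  T.TF..

TF....
F.....
.F....
TTF...
T.TF..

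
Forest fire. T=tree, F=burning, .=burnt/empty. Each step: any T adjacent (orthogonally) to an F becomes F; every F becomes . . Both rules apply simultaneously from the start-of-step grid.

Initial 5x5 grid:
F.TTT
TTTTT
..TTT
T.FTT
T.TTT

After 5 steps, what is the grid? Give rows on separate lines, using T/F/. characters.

Step 1: 4 trees catch fire, 2 burn out
  ..TTT
  FTTTT
  ..FTT
  T..FT
  T.FTT
Step 2: 5 trees catch fire, 4 burn out
  ..TTT
  .FFTT
  ...FT
  T...F
  T..FT
Step 3: 4 trees catch fire, 5 burn out
  ..FTT
  ...FT
  ....F
  T....
  T...F
Step 4: 2 trees catch fire, 4 burn out
  ...FT
  ....F
  .....
  T....
  T....
Step 5: 1 trees catch fire, 2 burn out
  ....F
  .....
  .....
  T....
  T....

....F
.....
.....
T....
T....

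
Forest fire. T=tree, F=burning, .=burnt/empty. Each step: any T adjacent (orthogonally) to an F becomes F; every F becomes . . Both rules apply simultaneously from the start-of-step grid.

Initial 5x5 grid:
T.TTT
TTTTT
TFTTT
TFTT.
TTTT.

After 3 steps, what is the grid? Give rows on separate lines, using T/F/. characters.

Step 1: 6 trees catch fire, 2 burn out
  T.TTT
  TFTTT
  F.FTT
  F.FT.
  TFTT.
Step 2: 6 trees catch fire, 6 burn out
  T.TTT
  F.FTT
  ...FT
  ...F.
  F.FT.
Step 3: 5 trees catch fire, 6 burn out
  F.FTT
  ...FT
  ....F
  .....
  ...F.

F.FTT
...FT
....F
.....
...F.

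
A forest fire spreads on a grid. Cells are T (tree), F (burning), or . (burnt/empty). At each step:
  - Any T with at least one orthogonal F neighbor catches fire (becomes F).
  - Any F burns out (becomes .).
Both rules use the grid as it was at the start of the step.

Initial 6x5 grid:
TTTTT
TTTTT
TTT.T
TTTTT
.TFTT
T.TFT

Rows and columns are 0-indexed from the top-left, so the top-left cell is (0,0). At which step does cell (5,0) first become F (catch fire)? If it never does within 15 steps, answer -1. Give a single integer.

Step 1: cell (5,0)='T' (+5 fires, +2 burnt)
Step 2: cell (5,0)='T' (+4 fires, +5 burnt)
Step 3: cell (5,0)='T' (+4 fires, +4 burnt)
Step 4: cell (5,0)='T' (+5 fires, +4 burnt)
Step 5: cell (5,0)='T' (+4 fires, +5 burnt)
Step 6: cell (5,0)='T' (+2 fires, +4 burnt)
Step 7: cell (5,0)='T' (+0 fires, +2 burnt)
  fire out at step 7
Target never catches fire within 15 steps

-1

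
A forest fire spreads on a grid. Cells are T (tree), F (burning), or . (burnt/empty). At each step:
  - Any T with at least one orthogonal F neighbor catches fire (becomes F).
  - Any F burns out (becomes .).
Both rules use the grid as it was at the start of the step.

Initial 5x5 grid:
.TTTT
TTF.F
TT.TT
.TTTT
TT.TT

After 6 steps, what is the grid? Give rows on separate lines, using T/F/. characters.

Step 1: 4 trees catch fire, 2 burn out
  .TFTF
  TF...
  TT.TF
  .TTTT
  TT.TT
Step 2: 6 trees catch fire, 4 burn out
  .F.F.
  F....
  TF.F.
  .TTTF
  TT.TT
Step 3: 4 trees catch fire, 6 burn out
  .....
  .....
  F....
  .FTF.
  TT.TF
Step 4: 3 trees catch fire, 4 burn out
  .....
  .....
  .....
  ..F..
  TF.F.
Step 5: 1 trees catch fire, 3 burn out
  .....
  .....
  .....
  .....
  F....
Step 6: 0 trees catch fire, 1 burn out
  .....
  .....
  .....
  .....
  .....

.....
.....
.....
.....
.....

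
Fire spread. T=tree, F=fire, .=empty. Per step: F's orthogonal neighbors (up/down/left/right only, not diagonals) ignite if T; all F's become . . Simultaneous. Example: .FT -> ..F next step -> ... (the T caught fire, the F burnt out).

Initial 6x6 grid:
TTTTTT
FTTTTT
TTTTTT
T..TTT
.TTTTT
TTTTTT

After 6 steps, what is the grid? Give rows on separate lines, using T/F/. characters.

Step 1: 3 trees catch fire, 1 burn out
  FTTTTT
  .FTTTT
  FTTTTT
  T..TTT
  .TTTTT
  TTTTTT
Step 2: 4 trees catch fire, 3 burn out
  .FTTTT
  ..FTTT
  .FTTTT
  F..TTT
  .TTTTT
  TTTTTT
Step 3: 3 trees catch fire, 4 burn out
  ..FTTT
  ...FTT
  ..FTTT
  ...TTT
  .TTTTT
  TTTTTT
Step 4: 3 trees catch fire, 3 burn out
  ...FTT
  ....FT
  ...FTT
  ...TTT
  .TTTTT
  TTTTTT
Step 5: 4 trees catch fire, 3 burn out
  ....FT
  .....F
  ....FT
  ...FTT
  .TTTTT
  TTTTTT
Step 6: 4 trees catch fire, 4 burn out
  .....F
  ......
  .....F
  ....FT
  .TTFTT
  TTTTTT

.....F
......
.....F
....FT
.TTFTT
TTTTTT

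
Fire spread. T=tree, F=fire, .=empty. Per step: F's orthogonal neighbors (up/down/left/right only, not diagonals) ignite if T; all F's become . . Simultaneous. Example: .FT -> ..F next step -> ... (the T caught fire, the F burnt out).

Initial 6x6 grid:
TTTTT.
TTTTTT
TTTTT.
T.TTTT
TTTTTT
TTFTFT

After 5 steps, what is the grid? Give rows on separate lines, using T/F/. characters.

Step 1: 5 trees catch fire, 2 burn out
  TTTTT.
  TTTTTT
  TTTTT.
  T.TTTT
  TTFTFT
  TF.F.F
Step 2: 6 trees catch fire, 5 burn out
  TTTTT.
  TTTTTT
  TTTTT.
  T.FTFT
  TF.F.F
  F.....
Step 3: 5 trees catch fire, 6 burn out
  TTTTT.
  TTTTTT
  TTFTF.
  T..F.F
  F.....
  ......
Step 4: 5 trees catch fire, 5 burn out
  TTTTT.
  TTFTFT
  TF.F..
  F.....
  ......
  ......
Step 5: 6 trees catch fire, 5 burn out
  TTFTF.
  TF.F.F
  F.....
  ......
  ......
  ......

TTFTF.
TF.F.F
F.....
......
......
......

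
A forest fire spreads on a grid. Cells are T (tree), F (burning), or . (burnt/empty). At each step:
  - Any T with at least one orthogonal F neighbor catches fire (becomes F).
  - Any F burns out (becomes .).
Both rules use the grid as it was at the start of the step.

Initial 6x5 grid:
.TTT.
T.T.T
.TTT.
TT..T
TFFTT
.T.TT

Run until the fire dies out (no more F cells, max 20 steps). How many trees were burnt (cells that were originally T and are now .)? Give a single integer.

Step 1: +4 fires, +2 burnt (F count now 4)
Step 2: +4 fires, +4 burnt (F count now 4)
Step 3: +3 fires, +4 burnt (F count now 3)
Step 4: +2 fires, +3 burnt (F count now 2)
Step 5: +1 fires, +2 burnt (F count now 1)
Step 6: +2 fires, +1 burnt (F count now 2)
Step 7: +0 fires, +2 burnt (F count now 0)
Fire out after step 7
Initially T: 18, now '.': 28
Total burnt (originally-T cells now '.'): 16

Answer: 16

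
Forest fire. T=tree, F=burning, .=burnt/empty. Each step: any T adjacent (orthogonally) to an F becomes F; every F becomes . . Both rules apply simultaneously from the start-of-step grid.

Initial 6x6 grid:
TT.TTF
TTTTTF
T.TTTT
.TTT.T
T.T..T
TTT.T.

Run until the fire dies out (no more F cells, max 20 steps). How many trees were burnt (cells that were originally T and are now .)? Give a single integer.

Answer: 24

Derivation:
Step 1: +3 fires, +2 burnt (F count now 3)
Step 2: +4 fires, +3 burnt (F count now 4)
Step 3: +3 fires, +4 burnt (F count now 3)
Step 4: +3 fires, +3 burnt (F count now 3)
Step 5: +3 fires, +3 burnt (F count now 3)
Step 6: +4 fires, +3 burnt (F count now 4)
Step 7: +1 fires, +4 burnt (F count now 1)
Step 8: +1 fires, +1 burnt (F count now 1)
Step 9: +1 fires, +1 burnt (F count now 1)
Step 10: +1 fires, +1 burnt (F count now 1)
Step 11: +0 fires, +1 burnt (F count now 0)
Fire out after step 11
Initially T: 25, now '.': 35
Total burnt (originally-T cells now '.'): 24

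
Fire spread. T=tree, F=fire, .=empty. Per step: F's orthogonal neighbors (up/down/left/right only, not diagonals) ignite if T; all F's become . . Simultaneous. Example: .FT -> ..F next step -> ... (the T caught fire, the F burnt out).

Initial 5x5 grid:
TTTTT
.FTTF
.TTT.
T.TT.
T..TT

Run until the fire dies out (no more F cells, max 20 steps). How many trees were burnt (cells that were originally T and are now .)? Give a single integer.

Answer: 14

Derivation:
Step 1: +5 fires, +2 burnt (F count now 5)
Step 2: +5 fires, +5 burnt (F count now 5)
Step 3: +2 fires, +5 burnt (F count now 2)
Step 4: +1 fires, +2 burnt (F count now 1)
Step 5: +1 fires, +1 burnt (F count now 1)
Step 6: +0 fires, +1 burnt (F count now 0)
Fire out after step 6
Initially T: 16, now '.': 23
Total burnt (originally-T cells now '.'): 14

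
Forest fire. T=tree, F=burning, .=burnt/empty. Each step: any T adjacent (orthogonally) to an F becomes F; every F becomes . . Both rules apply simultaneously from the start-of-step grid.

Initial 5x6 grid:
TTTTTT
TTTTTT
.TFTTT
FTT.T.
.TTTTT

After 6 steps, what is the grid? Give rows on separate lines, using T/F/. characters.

Step 1: 5 trees catch fire, 2 burn out
  TTTTTT
  TTFTTT
  .F.FTT
  .FF.T.
  .TTTTT
Step 2: 6 trees catch fire, 5 burn out
  TTFTTT
  TF.FTT
  ....FT
  ....T.
  .FFTTT
Step 3: 7 trees catch fire, 6 burn out
  TF.FTT
  F...FT
  .....F
  ....F.
  ...FTT
Step 4: 4 trees catch fire, 7 burn out
  F...FT
  .....F
  ......
  ......
  ....FT
Step 5: 2 trees catch fire, 4 burn out
  .....F
  ......
  ......
  ......
  .....F
Step 6: 0 trees catch fire, 2 burn out
  ......
  ......
  ......
  ......
  ......

......
......
......
......
......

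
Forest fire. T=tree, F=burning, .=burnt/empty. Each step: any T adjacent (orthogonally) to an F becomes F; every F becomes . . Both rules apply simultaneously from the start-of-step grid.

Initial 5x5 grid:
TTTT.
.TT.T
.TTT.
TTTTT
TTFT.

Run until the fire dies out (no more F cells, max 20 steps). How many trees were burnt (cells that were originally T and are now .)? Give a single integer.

Answer: 17

Derivation:
Step 1: +3 fires, +1 burnt (F count now 3)
Step 2: +4 fires, +3 burnt (F count now 4)
Step 3: +5 fires, +4 burnt (F count now 5)
Step 4: +2 fires, +5 burnt (F count now 2)
Step 5: +2 fires, +2 burnt (F count now 2)
Step 6: +1 fires, +2 burnt (F count now 1)
Step 7: +0 fires, +1 burnt (F count now 0)
Fire out after step 7
Initially T: 18, now '.': 24
Total burnt (originally-T cells now '.'): 17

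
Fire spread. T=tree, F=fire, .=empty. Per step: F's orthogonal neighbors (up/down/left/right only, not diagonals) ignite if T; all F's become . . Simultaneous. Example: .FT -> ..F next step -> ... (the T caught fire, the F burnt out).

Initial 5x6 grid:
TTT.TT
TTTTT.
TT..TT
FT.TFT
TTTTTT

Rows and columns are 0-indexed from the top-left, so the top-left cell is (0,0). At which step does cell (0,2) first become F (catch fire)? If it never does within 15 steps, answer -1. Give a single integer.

Step 1: cell (0,2)='T' (+7 fires, +2 burnt)
Step 2: cell (0,2)='T' (+7 fires, +7 burnt)
Step 3: cell (0,2)='T' (+5 fires, +7 burnt)
Step 4: cell (0,2)='T' (+3 fires, +5 burnt)
Step 5: cell (0,2)='F' (+1 fires, +3 burnt)
  -> target ignites at step 5
Step 6: cell (0,2)='.' (+0 fires, +1 burnt)
  fire out at step 6

5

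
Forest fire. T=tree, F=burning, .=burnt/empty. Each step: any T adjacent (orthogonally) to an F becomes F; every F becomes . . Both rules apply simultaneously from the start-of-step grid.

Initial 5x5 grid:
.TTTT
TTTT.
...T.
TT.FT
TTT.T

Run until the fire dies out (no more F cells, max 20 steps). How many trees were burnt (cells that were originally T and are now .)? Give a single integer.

Answer: 11

Derivation:
Step 1: +2 fires, +1 burnt (F count now 2)
Step 2: +2 fires, +2 burnt (F count now 2)
Step 3: +2 fires, +2 burnt (F count now 2)
Step 4: +3 fires, +2 burnt (F count now 3)
Step 5: +2 fires, +3 burnt (F count now 2)
Step 6: +0 fires, +2 burnt (F count now 0)
Fire out after step 6
Initially T: 16, now '.': 20
Total burnt (originally-T cells now '.'): 11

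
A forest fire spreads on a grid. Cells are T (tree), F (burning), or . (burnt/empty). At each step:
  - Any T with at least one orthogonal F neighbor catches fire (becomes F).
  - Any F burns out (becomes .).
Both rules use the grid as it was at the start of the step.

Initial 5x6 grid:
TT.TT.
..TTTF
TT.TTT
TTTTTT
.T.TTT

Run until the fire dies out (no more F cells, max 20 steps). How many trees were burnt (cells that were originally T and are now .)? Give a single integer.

Answer: 20

Derivation:
Step 1: +2 fires, +1 burnt (F count now 2)
Step 2: +4 fires, +2 burnt (F count now 4)
Step 3: +5 fires, +4 burnt (F count now 5)
Step 4: +2 fires, +5 burnt (F count now 2)
Step 5: +2 fires, +2 burnt (F count now 2)
Step 6: +1 fires, +2 burnt (F count now 1)
Step 7: +3 fires, +1 burnt (F count now 3)
Step 8: +1 fires, +3 burnt (F count now 1)
Step 9: +0 fires, +1 burnt (F count now 0)
Fire out after step 9
Initially T: 22, now '.': 28
Total burnt (originally-T cells now '.'): 20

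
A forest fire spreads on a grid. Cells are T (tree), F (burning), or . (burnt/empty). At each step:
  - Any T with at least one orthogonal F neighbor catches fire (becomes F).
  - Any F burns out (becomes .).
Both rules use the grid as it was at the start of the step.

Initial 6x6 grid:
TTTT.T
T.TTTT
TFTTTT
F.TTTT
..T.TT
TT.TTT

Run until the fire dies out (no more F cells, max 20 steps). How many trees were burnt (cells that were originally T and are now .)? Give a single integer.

Answer: 25

Derivation:
Step 1: +2 fires, +2 burnt (F count now 2)
Step 2: +4 fires, +2 burnt (F count now 4)
Step 3: +6 fires, +4 burnt (F count now 6)
Step 4: +5 fires, +6 burnt (F count now 5)
Step 5: +3 fires, +5 burnt (F count now 3)
Step 6: +3 fires, +3 burnt (F count now 3)
Step 7: +2 fires, +3 burnt (F count now 2)
Step 8: +0 fires, +2 burnt (F count now 0)
Fire out after step 8
Initially T: 27, now '.': 34
Total burnt (originally-T cells now '.'): 25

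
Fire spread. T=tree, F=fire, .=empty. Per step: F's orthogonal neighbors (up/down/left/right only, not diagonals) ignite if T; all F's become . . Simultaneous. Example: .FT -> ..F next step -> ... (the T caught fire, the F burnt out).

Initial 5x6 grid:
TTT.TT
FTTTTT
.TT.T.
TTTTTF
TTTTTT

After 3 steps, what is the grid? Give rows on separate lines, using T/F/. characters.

Step 1: 4 trees catch fire, 2 burn out
  FTT.TT
  .FTTTT
  .TT.T.
  TTTTF.
  TTTTTF
Step 2: 6 trees catch fire, 4 burn out
  .FT.TT
  ..FTTT
  .FT.F.
  TTTF..
  TTTTF.
Step 3: 7 trees catch fire, 6 burn out
  ..F.TT
  ...FFT
  ..F...
  TFF...
  TTTF..

..F.TT
...FFT
..F...
TFF...
TTTF..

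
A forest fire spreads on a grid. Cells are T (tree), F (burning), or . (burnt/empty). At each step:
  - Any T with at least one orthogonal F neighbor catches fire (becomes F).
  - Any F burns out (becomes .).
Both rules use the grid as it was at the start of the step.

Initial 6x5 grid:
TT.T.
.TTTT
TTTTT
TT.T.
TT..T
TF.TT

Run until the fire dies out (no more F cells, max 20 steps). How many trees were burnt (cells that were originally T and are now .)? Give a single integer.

Step 1: +2 fires, +1 burnt (F count now 2)
Step 2: +2 fires, +2 burnt (F count now 2)
Step 3: +2 fires, +2 burnt (F count now 2)
Step 4: +3 fires, +2 burnt (F count now 3)
Step 5: +3 fires, +3 burnt (F count now 3)
Step 6: +4 fires, +3 burnt (F count now 4)
Step 7: +2 fires, +4 burnt (F count now 2)
Step 8: +0 fires, +2 burnt (F count now 0)
Fire out after step 8
Initially T: 21, now '.': 27
Total burnt (originally-T cells now '.'): 18

Answer: 18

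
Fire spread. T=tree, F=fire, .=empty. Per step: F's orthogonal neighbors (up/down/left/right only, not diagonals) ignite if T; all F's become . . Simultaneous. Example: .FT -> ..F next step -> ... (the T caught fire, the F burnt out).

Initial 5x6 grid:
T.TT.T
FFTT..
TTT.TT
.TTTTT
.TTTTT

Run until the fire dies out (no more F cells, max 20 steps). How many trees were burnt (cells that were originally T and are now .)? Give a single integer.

Answer: 20

Derivation:
Step 1: +4 fires, +2 burnt (F count now 4)
Step 2: +4 fires, +4 burnt (F count now 4)
Step 3: +3 fires, +4 burnt (F count now 3)
Step 4: +2 fires, +3 burnt (F count now 2)
Step 5: +2 fires, +2 burnt (F count now 2)
Step 6: +3 fires, +2 burnt (F count now 3)
Step 7: +2 fires, +3 burnt (F count now 2)
Step 8: +0 fires, +2 burnt (F count now 0)
Fire out after step 8
Initially T: 21, now '.': 29
Total burnt (originally-T cells now '.'): 20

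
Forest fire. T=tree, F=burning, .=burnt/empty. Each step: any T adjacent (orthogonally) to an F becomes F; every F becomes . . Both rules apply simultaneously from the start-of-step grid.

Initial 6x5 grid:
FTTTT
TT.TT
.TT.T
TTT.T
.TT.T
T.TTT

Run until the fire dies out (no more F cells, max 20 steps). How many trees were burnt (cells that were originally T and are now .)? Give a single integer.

Step 1: +2 fires, +1 burnt (F count now 2)
Step 2: +2 fires, +2 burnt (F count now 2)
Step 3: +2 fires, +2 burnt (F count now 2)
Step 4: +4 fires, +2 burnt (F count now 4)
Step 5: +4 fires, +4 burnt (F count now 4)
Step 6: +2 fires, +4 burnt (F count now 2)
Step 7: +2 fires, +2 burnt (F count now 2)
Step 8: +2 fires, +2 burnt (F count now 2)
Step 9: +1 fires, +2 burnt (F count now 1)
Step 10: +0 fires, +1 burnt (F count now 0)
Fire out after step 10
Initially T: 22, now '.': 29
Total burnt (originally-T cells now '.'): 21

Answer: 21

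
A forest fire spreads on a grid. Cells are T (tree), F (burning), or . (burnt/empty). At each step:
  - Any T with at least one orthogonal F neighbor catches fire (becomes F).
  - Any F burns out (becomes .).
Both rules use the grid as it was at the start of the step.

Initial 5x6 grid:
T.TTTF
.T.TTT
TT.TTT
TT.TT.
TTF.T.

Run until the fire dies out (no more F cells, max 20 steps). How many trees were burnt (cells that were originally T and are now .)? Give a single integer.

Step 1: +3 fires, +2 burnt (F count now 3)
Step 2: +5 fires, +3 burnt (F count now 5)
Step 3: +5 fires, +5 burnt (F count now 5)
Step 4: +4 fires, +5 burnt (F count now 4)
Step 5: +2 fires, +4 burnt (F count now 2)
Step 6: +0 fires, +2 burnt (F count now 0)
Fire out after step 6
Initially T: 20, now '.': 29
Total burnt (originally-T cells now '.'): 19

Answer: 19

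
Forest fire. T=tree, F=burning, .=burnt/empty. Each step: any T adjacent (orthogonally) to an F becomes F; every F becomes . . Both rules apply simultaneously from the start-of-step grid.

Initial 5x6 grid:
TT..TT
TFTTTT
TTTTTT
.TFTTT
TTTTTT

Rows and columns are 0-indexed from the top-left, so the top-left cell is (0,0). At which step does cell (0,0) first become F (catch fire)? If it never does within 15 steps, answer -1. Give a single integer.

Step 1: cell (0,0)='T' (+8 fires, +2 burnt)
Step 2: cell (0,0)='F' (+7 fires, +8 burnt)
  -> target ignites at step 2
Step 3: cell (0,0)='.' (+5 fires, +7 burnt)
Step 4: cell (0,0)='.' (+4 fires, +5 burnt)
Step 5: cell (0,0)='.' (+1 fires, +4 burnt)
Step 6: cell (0,0)='.' (+0 fires, +1 burnt)
  fire out at step 6

2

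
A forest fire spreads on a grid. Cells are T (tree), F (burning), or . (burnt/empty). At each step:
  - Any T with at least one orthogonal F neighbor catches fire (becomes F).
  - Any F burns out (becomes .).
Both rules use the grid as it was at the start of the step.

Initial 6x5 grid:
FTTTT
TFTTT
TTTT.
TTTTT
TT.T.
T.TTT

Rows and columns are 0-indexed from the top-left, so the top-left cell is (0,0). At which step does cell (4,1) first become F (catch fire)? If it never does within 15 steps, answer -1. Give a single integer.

Step 1: cell (4,1)='T' (+4 fires, +2 burnt)
Step 2: cell (4,1)='T' (+5 fires, +4 burnt)
Step 3: cell (4,1)='F' (+6 fires, +5 burnt)
  -> target ignites at step 3
Step 4: cell (4,1)='.' (+3 fires, +6 burnt)
Step 5: cell (4,1)='.' (+3 fires, +3 burnt)
Step 6: cell (4,1)='.' (+1 fires, +3 burnt)
Step 7: cell (4,1)='.' (+2 fires, +1 burnt)
Step 8: cell (4,1)='.' (+0 fires, +2 burnt)
  fire out at step 8

3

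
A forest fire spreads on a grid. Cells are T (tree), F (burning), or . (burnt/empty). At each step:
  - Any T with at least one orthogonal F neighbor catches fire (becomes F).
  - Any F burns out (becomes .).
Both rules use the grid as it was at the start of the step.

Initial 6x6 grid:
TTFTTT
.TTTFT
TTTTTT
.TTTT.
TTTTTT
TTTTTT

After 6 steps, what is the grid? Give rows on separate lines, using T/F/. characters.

Step 1: 7 trees catch fire, 2 burn out
  TF.FFT
  .TFF.F
  TTTTFT
  .TTTT.
  TTTTTT
  TTTTTT
Step 2: 7 trees catch fire, 7 burn out
  F....F
  .F....
  TTFF.F
  .TTTF.
  TTTTTT
  TTTTTT
Step 3: 4 trees catch fire, 7 burn out
  ......
  ......
  TF....
  .TFF..
  TTTTFT
  TTTTTT
Step 4: 6 trees catch fire, 4 burn out
  ......
  ......
  F.....
  .F....
  TTFF.F
  TTTTFT
Step 5: 4 trees catch fire, 6 burn out
  ......
  ......
  ......
  ......
  TF....
  TTFF.F
Step 6: 2 trees catch fire, 4 burn out
  ......
  ......
  ......
  ......
  F.....
  TF....

......
......
......
......
F.....
TF....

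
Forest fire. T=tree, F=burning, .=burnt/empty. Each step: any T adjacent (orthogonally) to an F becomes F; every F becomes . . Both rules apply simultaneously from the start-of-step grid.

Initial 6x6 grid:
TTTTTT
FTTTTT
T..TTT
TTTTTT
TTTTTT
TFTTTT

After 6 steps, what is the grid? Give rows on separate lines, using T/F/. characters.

Step 1: 6 trees catch fire, 2 burn out
  FTTTTT
  .FTTTT
  F..TTT
  TTTTTT
  TFTTTT
  F.FTTT
Step 2: 7 trees catch fire, 6 burn out
  .FTTTT
  ..FTTT
  ...TTT
  FFTTTT
  F.FTTT
  ...FTT
Step 3: 5 trees catch fire, 7 burn out
  ..FTTT
  ...FTT
  ...TTT
  ..FTTT
  ...FTT
  ....FT
Step 4: 6 trees catch fire, 5 burn out
  ...FTT
  ....FT
  ...FTT
  ...FTT
  ....FT
  .....F
Step 5: 5 trees catch fire, 6 burn out
  ....FT
  .....F
  ....FT
  ....FT
  .....F
  ......
Step 6: 3 trees catch fire, 5 burn out
  .....F
  ......
  .....F
  .....F
  ......
  ......

.....F
......
.....F
.....F
......
......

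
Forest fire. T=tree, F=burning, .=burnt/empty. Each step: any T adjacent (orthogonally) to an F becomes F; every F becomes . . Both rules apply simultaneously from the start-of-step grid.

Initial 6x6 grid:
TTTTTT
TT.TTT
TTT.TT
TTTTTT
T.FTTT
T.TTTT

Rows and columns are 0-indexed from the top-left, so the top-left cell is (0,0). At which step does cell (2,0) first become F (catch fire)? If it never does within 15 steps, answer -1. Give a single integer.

Step 1: cell (2,0)='T' (+3 fires, +1 burnt)
Step 2: cell (2,0)='T' (+5 fires, +3 burnt)
Step 3: cell (2,0)='T' (+5 fires, +5 burnt)
Step 4: cell (2,0)='F' (+6 fires, +5 burnt)
  -> target ignites at step 4
Step 5: cell (2,0)='.' (+5 fires, +6 burnt)
Step 6: cell (2,0)='.' (+5 fires, +5 burnt)
Step 7: cell (2,0)='.' (+2 fires, +5 burnt)
Step 8: cell (2,0)='.' (+0 fires, +2 burnt)
  fire out at step 8

4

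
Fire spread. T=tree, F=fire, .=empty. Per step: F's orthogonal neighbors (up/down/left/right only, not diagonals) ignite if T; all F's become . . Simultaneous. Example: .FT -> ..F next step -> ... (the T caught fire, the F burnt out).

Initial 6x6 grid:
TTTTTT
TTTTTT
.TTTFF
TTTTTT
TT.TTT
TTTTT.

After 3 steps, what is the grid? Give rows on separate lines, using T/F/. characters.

Step 1: 5 trees catch fire, 2 burn out
  TTTTTT
  TTTTFF
  .TTF..
  TTTTFF
  TT.TTT
  TTTTT.
Step 2: 7 trees catch fire, 5 burn out
  TTTTFF
  TTTF..
  .TF...
  TTTF..
  TT.TFF
  TTTTT.
Step 3: 6 trees catch fire, 7 burn out
  TTTF..
  TTF...
  .F....
  TTF...
  TT.F..
  TTTTF.

TTTF..
TTF...
.F....
TTF...
TT.F..
TTTTF.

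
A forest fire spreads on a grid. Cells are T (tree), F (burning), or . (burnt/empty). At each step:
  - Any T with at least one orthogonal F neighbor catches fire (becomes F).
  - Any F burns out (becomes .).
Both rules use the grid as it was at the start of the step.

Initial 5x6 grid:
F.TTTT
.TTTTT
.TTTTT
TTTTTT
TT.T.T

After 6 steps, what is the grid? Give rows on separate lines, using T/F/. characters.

Step 1: 0 trees catch fire, 1 burn out
  ..TTTT
  .TTTTT
  .TTTTT
  TTTTTT
  TT.T.T
Step 2: 0 trees catch fire, 0 burn out
  ..TTTT
  .TTTTT
  .TTTTT
  TTTTTT
  TT.T.T
Step 3: 0 trees catch fire, 0 burn out
  ..TTTT
  .TTTTT
  .TTTTT
  TTTTTT
  TT.T.T
Step 4: 0 trees catch fire, 0 burn out
  ..TTTT
  .TTTTT
  .TTTTT
  TTTTTT
  TT.T.T
Step 5: 0 trees catch fire, 0 burn out
  ..TTTT
  .TTTTT
  .TTTTT
  TTTTTT
  TT.T.T
Step 6: 0 trees catch fire, 0 burn out
  ..TTTT
  .TTTTT
  .TTTTT
  TTTTTT
  TT.T.T

..TTTT
.TTTTT
.TTTTT
TTTTTT
TT.T.T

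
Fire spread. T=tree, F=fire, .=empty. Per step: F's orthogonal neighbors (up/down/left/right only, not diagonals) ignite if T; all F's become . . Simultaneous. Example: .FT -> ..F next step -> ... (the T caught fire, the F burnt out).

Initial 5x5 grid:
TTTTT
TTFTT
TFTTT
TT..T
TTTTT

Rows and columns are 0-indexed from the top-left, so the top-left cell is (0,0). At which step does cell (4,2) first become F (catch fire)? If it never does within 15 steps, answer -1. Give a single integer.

Step 1: cell (4,2)='T' (+6 fires, +2 burnt)
Step 2: cell (4,2)='T' (+7 fires, +6 burnt)
Step 3: cell (4,2)='F' (+5 fires, +7 burnt)
  -> target ignites at step 3
Step 4: cell (4,2)='.' (+2 fires, +5 burnt)
Step 5: cell (4,2)='.' (+1 fires, +2 burnt)
Step 6: cell (4,2)='.' (+0 fires, +1 burnt)
  fire out at step 6

3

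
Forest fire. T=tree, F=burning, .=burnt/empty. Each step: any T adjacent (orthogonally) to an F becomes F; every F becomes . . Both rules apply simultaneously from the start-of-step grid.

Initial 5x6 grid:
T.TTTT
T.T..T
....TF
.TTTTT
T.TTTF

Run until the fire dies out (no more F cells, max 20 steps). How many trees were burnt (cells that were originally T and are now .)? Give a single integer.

Step 1: +4 fires, +2 burnt (F count now 4)
Step 2: +3 fires, +4 burnt (F count now 3)
Step 3: +3 fires, +3 burnt (F count now 3)
Step 4: +2 fires, +3 burnt (F count now 2)
Step 5: +2 fires, +2 burnt (F count now 2)
Step 6: +1 fires, +2 burnt (F count now 1)
Step 7: +0 fires, +1 burnt (F count now 0)
Fire out after step 7
Initially T: 18, now '.': 27
Total burnt (originally-T cells now '.'): 15

Answer: 15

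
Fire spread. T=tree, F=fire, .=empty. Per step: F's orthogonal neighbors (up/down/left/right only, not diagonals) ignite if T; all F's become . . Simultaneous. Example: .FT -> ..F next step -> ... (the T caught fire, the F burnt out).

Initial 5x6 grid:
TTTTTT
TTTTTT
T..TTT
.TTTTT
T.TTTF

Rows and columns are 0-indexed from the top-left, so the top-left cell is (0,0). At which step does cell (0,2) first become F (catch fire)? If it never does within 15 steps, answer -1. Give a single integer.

Step 1: cell (0,2)='T' (+2 fires, +1 burnt)
Step 2: cell (0,2)='T' (+3 fires, +2 burnt)
Step 3: cell (0,2)='T' (+4 fires, +3 burnt)
Step 4: cell (0,2)='T' (+4 fires, +4 burnt)
Step 5: cell (0,2)='T' (+3 fires, +4 burnt)
Step 6: cell (0,2)='T' (+2 fires, +3 burnt)
Step 7: cell (0,2)='F' (+2 fires, +2 burnt)
  -> target ignites at step 7
Step 8: cell (0,2)='.' (+2 fires, +2 burnt)
Step 9: cell (0,2)='.' (+2 fires, +2 burnt)
Step 10: cell (0,2)='.' (+0 fires, +2 burnt)
  fire out at step 10

7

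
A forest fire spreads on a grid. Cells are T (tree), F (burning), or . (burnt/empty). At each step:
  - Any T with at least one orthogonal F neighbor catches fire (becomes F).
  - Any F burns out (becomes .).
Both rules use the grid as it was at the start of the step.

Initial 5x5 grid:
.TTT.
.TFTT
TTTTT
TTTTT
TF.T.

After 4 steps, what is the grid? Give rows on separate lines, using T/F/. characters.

Step 1: 6 trees catch fire, 2 burn out
  .TFT.
  .F.FT
  TTFTT
  TFTTT
  F..T.
Step 2: 7 trees catch fire, 6 burn out
  .F.F.
  ....F
  TF.FT
  F.FTT
  ...T.
Step 3: 3 trees catch fire, 7 burn out
  .....
  .....
  F...F
  ...FT
  ...T.
Step 4: 2 trees catch fire, 3 burn out
  .....
  .....
  .....
  ....F
  ...F.

.....
.....
.....
....F
...F.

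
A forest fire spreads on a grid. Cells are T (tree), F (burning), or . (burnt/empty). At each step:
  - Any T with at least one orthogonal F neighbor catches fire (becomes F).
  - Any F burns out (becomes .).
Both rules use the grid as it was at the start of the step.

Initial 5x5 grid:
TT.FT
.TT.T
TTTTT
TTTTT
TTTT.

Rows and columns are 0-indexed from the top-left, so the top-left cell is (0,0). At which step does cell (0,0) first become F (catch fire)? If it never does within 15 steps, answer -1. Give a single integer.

Step 1: cell (0,0)='T' (+1 fires, +1 burnt)
Step 2: cell (0,0)='T' (+1 fires, +1 burnt)
Step 3: cell (0,0)='T' (+1 fires, +1 burnt)
Step 4: cell (0,0)='T' (+2 fires, +1 burnt)
Step 5: cell (0,0)='T' (+2 fires, +2 burnt)
Step 6: cell (0,0)='T' (+4 fires, +2 burnt)
Step 7: cell (0,0)='T' (+4 fires, +4 burnt)
Step 8: cell (0,0)='T' (+3 fires, +4 burnt)
Step 9: cell (0,0)='F' (+2 fires, +3 burnt)
  -> target ignites at step 9
Step 10: cell (0,0)='.' (+0 fires, +2 burnt)
  fire out at step 10

9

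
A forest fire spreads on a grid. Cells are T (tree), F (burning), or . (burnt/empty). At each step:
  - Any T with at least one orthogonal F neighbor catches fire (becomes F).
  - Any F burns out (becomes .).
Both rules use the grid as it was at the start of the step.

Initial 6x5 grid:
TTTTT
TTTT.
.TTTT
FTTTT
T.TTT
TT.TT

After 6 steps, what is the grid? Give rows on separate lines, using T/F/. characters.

Step 1: 2 trees catch fire, 1 burn out
  TTTTT
  TTTT.
  .TTTT
  .FTTT
  F.TTT
  TT.TT
Step 2: 3 trees catch fire, 2 burn out
  TTTTT
  TTTT.
  .FTTT
  ..FTT
  ..TTT
  FT.TT
Step 3: 5 trees catch fire, 3 burn out
  TTTTT
  TFTT.
  ..FTT
  ...FT
  ..FTT
  .F.TT
Step 4: 6 trees catch fire, 5 burn out
  TFTTT
  F.FT.
  ...FT
  ....F
  ...FT
  ...TT
Step 5: 6 trees catch fire, 6 burn out
  F.FTT
  ...F.
  ....F
  .....
  ....F
  ...FT
Step 6: 2 trees catch fire, 6 burn out
  ...FT
  .....
  .....
  .....
  .....
  ....F

...FT
.....
.....
.....
.....
....F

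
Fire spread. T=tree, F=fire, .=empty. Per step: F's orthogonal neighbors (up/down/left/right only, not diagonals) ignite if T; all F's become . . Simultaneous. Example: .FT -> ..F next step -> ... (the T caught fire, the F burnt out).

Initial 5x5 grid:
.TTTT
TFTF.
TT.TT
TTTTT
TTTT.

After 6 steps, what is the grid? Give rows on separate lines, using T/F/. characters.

Step 1: 6 trees catch fire, 2 burn out
  .FTFT
  F.F..
  TF.FT
  TTTTT
  TTTT.
Step 2: 6 trees catch fire, 6 burn out
  ..F.F
  .....
  F...F
  TFTFT
  TTTT.
Step 3: 5 trees catch fire, 6 burn out
  .....
  .....
  .....
  F.F.F
  TFTF.
Step 4: 2 trees catch fire, 5 burn out
  .....
  .....
  .....
  .....
  F.F..
Step 5: 0 trees catch fire, 2 burn out
  .....
  .....
  .....
  .....
  .....
Step 6: 0 trees catch fire, 0 burn out
  .....
  .....
  .....
  .....
  .....

.....
.....
.....
.....
.....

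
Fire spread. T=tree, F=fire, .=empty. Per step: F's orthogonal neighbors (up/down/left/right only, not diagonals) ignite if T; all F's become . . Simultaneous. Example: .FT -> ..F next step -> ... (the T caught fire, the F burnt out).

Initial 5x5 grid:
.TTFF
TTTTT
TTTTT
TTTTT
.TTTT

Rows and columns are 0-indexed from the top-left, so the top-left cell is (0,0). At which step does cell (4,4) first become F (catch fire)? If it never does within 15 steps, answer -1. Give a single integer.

Step 1: cell (4,4)='T' (+3 fires, +2 burnt)
Step 2: cell (4,4)='T' (+4 fires, +3 burnt)
Step 3: cell (4,4)='T' (+4 fires, +4 burnt)
Step 4: cell (4,4)='F' (+5 fires, +4 burnt)
  -> target ignites at step 4
Step 5: cell (4,4)='.' (+3 fires, +5 burnt)
Step 6: cell (4,4)='.' (+2 fires, +3 burnt)
Step 7: cell (4,4)='.' (+0 fires, +2 burnt)
  fire out at step 7

4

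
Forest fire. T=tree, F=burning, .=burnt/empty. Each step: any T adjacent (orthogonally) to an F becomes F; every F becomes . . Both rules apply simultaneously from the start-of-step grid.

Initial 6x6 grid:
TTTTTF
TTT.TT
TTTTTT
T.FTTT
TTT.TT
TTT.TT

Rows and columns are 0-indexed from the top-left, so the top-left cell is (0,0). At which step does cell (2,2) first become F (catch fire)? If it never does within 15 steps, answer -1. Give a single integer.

Step 1: cell (2,2)='F' (+5 fires, +2 burnt)
  -> target ignites at step 1
Step 2: cell (2,2)='.' (+9 fires, +5 burnt)
Step 3: cell (2,2)='.' (+8 fires, +9 burnt)
Step 4: cell (2,2)='.' (+6 fires, +8 burnt)
Step 5: cell (2,2)='.' (+2 fires, +6 burnt)
Step 6: cell (2,2)='.' (+0 fires, +2 burnt)
  fire out at step 6

1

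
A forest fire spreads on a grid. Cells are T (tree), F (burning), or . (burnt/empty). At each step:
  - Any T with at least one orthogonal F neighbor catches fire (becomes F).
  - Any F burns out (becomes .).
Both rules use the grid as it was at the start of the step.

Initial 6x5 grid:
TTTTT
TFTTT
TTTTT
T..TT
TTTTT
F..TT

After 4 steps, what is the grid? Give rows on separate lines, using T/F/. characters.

Step 1: 5 trees catch fire, 2 burn out
  TFTTT
  F.FTT
  TFTTT
  T..TT
  FTTTT
  ...TT
Step 2: 7 trees catch fire, 5 burn out
  F.FTT
  ...FT
  F.FTT
  F..TT
  .FTTT
  ...TT
Step 3: 4 trees catch fire, 7 burn out
  ...FT
  ....F
  ...FT
  ...TT
  ..FTT
  ...TT
Step 4: 4 trees catch fire, 4 burn out
  ....F
  .....
  ....F
  ...FT
  ...FT
  ...TT

....F
.....
....F
...FT
...FT
...TT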